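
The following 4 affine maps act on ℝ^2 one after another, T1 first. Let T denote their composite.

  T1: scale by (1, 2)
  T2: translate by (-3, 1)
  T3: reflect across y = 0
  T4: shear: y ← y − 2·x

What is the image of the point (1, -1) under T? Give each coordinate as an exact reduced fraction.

T1 scale by (1, 2): (1, -1) → (1, -2)
T2 translate by (-3, 1): (1, -2) → (-2, -1)
T3 reflect across y = 0: (-2, -1) → (-2, 1)
T4 shear: y ← y − 2·x: (-2, 1) → (-2, 5)

T(p) = (-2, 5)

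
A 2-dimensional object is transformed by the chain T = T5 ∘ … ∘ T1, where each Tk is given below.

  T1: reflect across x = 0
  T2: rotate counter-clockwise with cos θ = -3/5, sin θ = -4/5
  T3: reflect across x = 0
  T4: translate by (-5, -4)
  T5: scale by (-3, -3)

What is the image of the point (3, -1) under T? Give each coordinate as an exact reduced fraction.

T1 reflect across x = 0: (3, -1) → (-3, -1)
T2 rotate counter-clockwise with cos θ = -3/5, sin θ = -4/5: (-3, -1) → (1, 3)
T3 reflect across x = 0: (1, 3) → (-1, 3)
T4 translate by (-5, -4): (-1, 3) → (-6, -1)
T5 scale by (-3, -3): (-6, -1) → (18, 3)

T(p) = (18, 3)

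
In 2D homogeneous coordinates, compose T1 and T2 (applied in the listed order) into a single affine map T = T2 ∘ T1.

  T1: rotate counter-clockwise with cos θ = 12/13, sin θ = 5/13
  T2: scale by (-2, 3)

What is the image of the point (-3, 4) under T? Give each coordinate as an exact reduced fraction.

T1 rotate counter-clockwise with cos θ = 12/13, sin θ = 5/13: (-3, 4) → (-56/13, 33/13)
T2 scale by (-2, 3): (-56/13, 33/13) → (112/13, 99/13)

T(p) = (112/13, 99/13)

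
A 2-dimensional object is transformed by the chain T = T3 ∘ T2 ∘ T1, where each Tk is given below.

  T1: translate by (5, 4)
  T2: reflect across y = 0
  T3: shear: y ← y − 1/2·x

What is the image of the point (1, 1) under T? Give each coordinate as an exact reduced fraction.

T(p) = (6, -8)

T1 translate by (5, 4): (1, 1) → (6, 5)
T2 reflect across y = 0: (6, 5) → (6, -5)
T3 shear: y ← y − 1/2·x: (6, -5) → (6, -8)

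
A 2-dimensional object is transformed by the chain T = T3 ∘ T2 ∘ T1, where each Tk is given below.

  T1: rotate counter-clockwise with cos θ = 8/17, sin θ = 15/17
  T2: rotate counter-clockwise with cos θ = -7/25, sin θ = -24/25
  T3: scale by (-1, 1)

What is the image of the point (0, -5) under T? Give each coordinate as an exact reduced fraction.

T(p) = (297/85, -304/85)

T1 rotate counter-clockwise with cos θ = 8/17, sin θ = 15/17: (0, -5) → (75/17, -40/17)
T2 rotate counter-clockwise with cos θ = -7/25, sin θ = -24/25: (75/17, -40/17) → (-297/85, -304/85)
T3 scale by (-1, 1): (-297/85, -304/85) → (297/85, -304/85)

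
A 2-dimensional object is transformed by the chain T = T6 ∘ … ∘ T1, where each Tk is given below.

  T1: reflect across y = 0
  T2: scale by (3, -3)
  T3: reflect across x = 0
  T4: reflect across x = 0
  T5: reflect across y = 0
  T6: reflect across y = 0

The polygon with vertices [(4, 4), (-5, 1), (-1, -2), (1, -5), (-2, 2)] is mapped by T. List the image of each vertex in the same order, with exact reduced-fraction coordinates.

image vertices: (12, 12), (-15, 3), (-3, -6), (3, -15), (-6, 6)

T1 reflect across y = 0: (4, 4) → (4, -4); (-5, 1) → (-5, -1); (-1, -2) → (-1, 2); (1, -5) → (1, 5); (-2, 2) → (-2, -2)
T2 scale by (3, -3): (4, -4) → (12, 12); (-5, -1) → (-15, 3); (-1, 2) → (-3, -6); (1, 5) → (3, -15); (-2, -2) → (-6, 6)
T3 reflect across x = 0: (12, 12) → (-12, 12); (-15, 3) → (15, 3); (-3, -6) → (3, -6); (3, -15) → (-3, -15); (-6, 6) → (6, 6)
T4 reflect across x = 0: (-12, 12) → (12, 12); (15, 3) → (-15, 3); (3, -6) → (-3, -6); (-3, -15) → (3, -15); (6, 6) → (-6, 6)
T5 reflect across y = 0: (12, 12) → (12, -12); (-15, 3) → (-15, -3); (-3, -6) → (-3, 6); (3, -15) → (3, 15); (-6, 6) → (-6, -6)
T6 reflect across y = 0: (12, -12) → (12, 12); (-15, -3) → (-15, 3); (-3, 6) → (-3, -6); (3, 15) → (3, -15); (-6, -6) → (-6, 6)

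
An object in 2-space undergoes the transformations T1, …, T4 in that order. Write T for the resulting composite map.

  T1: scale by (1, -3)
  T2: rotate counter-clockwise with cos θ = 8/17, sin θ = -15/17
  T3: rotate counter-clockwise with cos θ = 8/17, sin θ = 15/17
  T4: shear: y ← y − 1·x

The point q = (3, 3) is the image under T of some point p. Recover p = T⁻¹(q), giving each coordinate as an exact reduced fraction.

p = (3, -2)

T1 = [1 0 0; 0 -3 0; 0 0 1]
T2·T1 = [8/17 -45/17 0; -15/17 -24/17 0; 0 0 1]
T3·…·T1 = [1 0 0; 0 -3 0; 0 0 1]
T4·…·T1 = [1 0 0; -1 -3 0; 0 0 1]
det M = -3; M⁻¹ = [1 0 0; -1/3 -1/3 0; 0 0 1]
M⁻¹ · (3, 3)ᵀ = (3, -2)ᵀ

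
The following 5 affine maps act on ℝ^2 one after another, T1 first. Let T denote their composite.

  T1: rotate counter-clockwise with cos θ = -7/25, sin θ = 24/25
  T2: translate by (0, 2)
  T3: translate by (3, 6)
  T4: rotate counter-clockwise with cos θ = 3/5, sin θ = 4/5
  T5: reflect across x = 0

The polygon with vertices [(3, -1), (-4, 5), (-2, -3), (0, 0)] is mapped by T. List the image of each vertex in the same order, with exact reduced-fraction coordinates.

image vertices: (882/125, 1149/125), (327/125, 139/125), (209/125, 1163/125), (23/5, 36/5)

T1 rotate counter-clockwise with cos θ = -7/25, sin θ = 24/25: (3, -1) → (3/25, 79/25); (-4, 5) → (-92/25, -131/25); (-2, -3) → (86/25, -27/25); (0, 0) → (0, 0)
T2 translate by (0, 2): (3/25, 79/25) → (3/25, 129/25); (-92/25, -131/25) → (-92/25, -81/25); (86/25, -27/25) → (86/25, 23/25); (0, 0) → (0, 2)
T3 translate by (3, 6): (3/25, 129/25) → (78/25, 279/25); (-92/25, -81/25) → (-17/25, 69/25); (86/25, 23/25) → (161/25, 173/25); (0, 2) → (3, 8)
T4 rotate counter-clockwise with cos θ = 3/5, sin θ = 4/5: (78/25, 279/25) → (-882/125, 1149/125); (-17/25, 69/25) → (-327/125, 139/125); (161/25, 173/25) → (-209/125, 1163/125); (3, 8) → (-23/5, 36/5)
T5 reflect across x = 0: (-882/125, 1149/125) → (882/125, 1149/125); (-327/125, 139/125) → (327/125, 139/125); (-209/125, 1163/125) → (209/125, 1163/125); (-23/5, 36/5) → (23/5, 36/5)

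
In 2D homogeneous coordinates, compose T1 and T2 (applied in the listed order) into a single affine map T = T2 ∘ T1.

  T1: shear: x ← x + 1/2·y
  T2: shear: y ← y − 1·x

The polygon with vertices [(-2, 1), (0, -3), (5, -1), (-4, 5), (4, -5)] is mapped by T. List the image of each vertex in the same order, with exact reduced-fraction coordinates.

image vertices: (-3/2, 5/2), (-3/2, -3/2), (9/2, -11/2), (-3/2, 13/2), (3/2, -13/2)

T1 shear: x ← x + 1/2·y: (-2, 1) → (-3/2, 1); (0, -3) → (-3/2, -3); (5, -1) → (9/2, -1); (-4, 5) → (-3/2, 5); (4, -5) → (3/2, -5)
T2 shear: y ← y − 1·x: (-3/2, 1) → (-3/2, 5/2); (-3/2, -3) → (-3/2, -3/2); (9/2, -1) → (9/2, -11/2); (-3/2, 5) → (-3/2, 13/2); (3/2, -5) → (3/2, -13/2)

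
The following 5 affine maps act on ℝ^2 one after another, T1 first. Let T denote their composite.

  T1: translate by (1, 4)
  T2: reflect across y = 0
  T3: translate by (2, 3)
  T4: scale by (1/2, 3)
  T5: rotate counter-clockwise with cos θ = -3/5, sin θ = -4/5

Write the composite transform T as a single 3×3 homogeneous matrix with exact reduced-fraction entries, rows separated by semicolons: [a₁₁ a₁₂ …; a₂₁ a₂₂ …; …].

T1 = [1 0 1; 0 1 4; 0 0 1]
T2·T1 = [1 0 1; 0 -1 -4; 0 0 1]
T3·…·T1 = [1 0 3; 0 -1 -1; 0 0 1]
T4·…·T1 = [1/2 0 3/2; 0 -3 -3; 0 0 1]
T5·…·T1 = [-3/10 -12/5 -33/10; -2/5 9/5 3/5; 0 0 1]

T = [-3/10 -12/5 -33/10; -2/5 9/5 3/5; 0 0 1]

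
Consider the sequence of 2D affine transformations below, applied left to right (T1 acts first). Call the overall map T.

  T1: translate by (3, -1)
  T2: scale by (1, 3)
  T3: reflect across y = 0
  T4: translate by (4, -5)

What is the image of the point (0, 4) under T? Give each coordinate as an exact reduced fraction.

T(p) = (7, -14)

T1 translate by (3, -1): (0, 4) → (3, 3)
T2 scale by (1, 3): (3, 3) → (3, 9)
T3 reflect across y = 0: (3, 9) → (3, -9)
T4 translate by (4, -5): (3, -9) → (7, -14)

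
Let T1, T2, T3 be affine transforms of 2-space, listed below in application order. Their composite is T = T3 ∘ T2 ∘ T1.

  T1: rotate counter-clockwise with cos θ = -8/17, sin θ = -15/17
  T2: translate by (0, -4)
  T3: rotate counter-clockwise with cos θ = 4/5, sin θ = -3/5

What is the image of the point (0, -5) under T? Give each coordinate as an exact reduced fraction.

T(p) = (-384/85, 113/85)

T1 rotate counter-clockwise with cos θ = -8/17, sin θ = -15/17: (0, -5) → (-75/17, 40/17)
T2 translate by (0, -4): (-75/17, 40/17) → (-75/17, -28/17)
T3 rotate counter-clockwise with cos θ = 4/5, sin θ = -3/5: (-75/17, -28/17) → (-384/85, 113/85)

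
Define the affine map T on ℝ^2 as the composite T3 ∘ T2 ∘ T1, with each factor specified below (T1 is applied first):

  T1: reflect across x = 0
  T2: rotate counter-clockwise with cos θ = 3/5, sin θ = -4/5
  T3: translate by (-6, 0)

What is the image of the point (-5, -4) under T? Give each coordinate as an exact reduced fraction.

T(p) = (-31/5, -32/5)

T1 reflect across x = 0: (-5, -4) → (5, -4)
T2 rotate counter-clockwise with cos θ = 3/5, sin θ = -4/5: (5, -4) → (-1/5, -32/5)
T3 translate by (-6, 0): (-1/5, -32/5) → (-31/5, -32/5)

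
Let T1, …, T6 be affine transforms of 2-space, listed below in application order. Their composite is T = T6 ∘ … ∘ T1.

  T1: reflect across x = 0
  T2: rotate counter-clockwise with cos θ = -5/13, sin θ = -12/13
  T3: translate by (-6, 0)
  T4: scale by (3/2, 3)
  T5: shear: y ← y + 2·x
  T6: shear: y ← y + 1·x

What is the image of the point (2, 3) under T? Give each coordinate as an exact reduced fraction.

T(p) = (-48/13, -9)

T1 reflect across x = 0: (2, 3) → (-2, 3)
T2 rotate counter-clockwise with cos θ = -5/13, sin θ = -12/13: (-2, 3) → (46/13, 9/13)
T3 translate by (-6, 0): (46/13, 9/13) → (-32/13, 9/13)
T4 scale by (3/2, 3): (-32/13, 9/13) → (-48/13, 27/13)
T5 shear: y ← y + 2·x: (-48/13, 27/13) → (-48/13, -69/13)
T6 shear: y ← y + 1·x: (-48/13, -69/13) → (-48/13, -9)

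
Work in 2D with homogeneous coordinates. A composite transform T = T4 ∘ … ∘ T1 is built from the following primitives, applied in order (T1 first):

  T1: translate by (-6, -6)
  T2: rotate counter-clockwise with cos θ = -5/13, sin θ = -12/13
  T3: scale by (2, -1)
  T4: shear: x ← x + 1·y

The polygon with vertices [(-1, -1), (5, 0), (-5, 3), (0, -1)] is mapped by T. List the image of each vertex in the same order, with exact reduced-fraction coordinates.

image vertices: (-217/13, -119/13), (-176/13, -42/13), (-109/13, -147/13), (-215/13, -107/13)

T1 translate by (-6, -6): (-1, -1) → (-7, -7); (5, 0) → (-1, -6); (-5, 3) → (-11, -3); (0, -1) → (-6, -7)
T2 rotate counter-clockwise with cos θ = -5/13, sin θ = -12/13: (-7, -7) → (-49/13, 119/13); (-1, -6) → (-67/13, 42/13); (-11, -3) → (19/13, 147/13); (-6, -7) → (-54/13, 107/13)
T3 scale by (2, -1): (-49/13, 119/13) → (-98/13, -119/13); (-67/13, 42/13) → (-134/13, -42/13); (19/13, 147/13) → (38/13, -147/13); (-54/13, 107/13) → (-108/13, -107/13)
T4 shear: x ← x + 1·y: (-98/13, -119/13) → (-217/13, -119/13); (-134/13, -42/13) → (-176/13, -42/13); (38/13, -147/13) → (-109/13, -147/13); (-108/13, -107/13) → (-215/13, -107/13)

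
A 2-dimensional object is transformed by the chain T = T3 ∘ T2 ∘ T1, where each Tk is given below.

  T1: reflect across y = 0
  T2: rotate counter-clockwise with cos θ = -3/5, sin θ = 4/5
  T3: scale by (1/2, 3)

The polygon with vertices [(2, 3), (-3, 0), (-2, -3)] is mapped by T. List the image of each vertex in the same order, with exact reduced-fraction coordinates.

T1 reflect across y = 0: (2, 3) → (2, -3); (-3, 0) → (-3, 0); (-2, -3) → (-2, 3)
T2 rotate counter-clockwise with cos θ = -3/5, sin θ = 4/5: (2, -3) → (6/5, 17/5); (-3, 0) → (9/5, -12/5); (-2, 3) → (-6/5, -17/5)
T3 scale by (1/2, 3): (6/5, 17/5) → (3/5, 51/5); (9/5, -12/5) → (9/10, -36/5); (-6/5, -17/5) → (-3/5, -51/5)

image vertices: (3/5, 51/5), (9/10, -36/5), (-3/5, -51/5)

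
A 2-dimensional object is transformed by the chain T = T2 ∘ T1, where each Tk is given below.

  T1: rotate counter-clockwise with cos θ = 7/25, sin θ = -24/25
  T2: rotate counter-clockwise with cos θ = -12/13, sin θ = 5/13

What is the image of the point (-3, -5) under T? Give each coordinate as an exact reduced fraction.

T(p) = (1507/325, -1149/325)

T1 rotate counter-clockwise with cos θ = 7/25, sin θ = -24/25: (-3, -5) → (-141/25, 37/25)
T2 rotate counter-clockwise with cos θ = -12/13, sin θ = 5/13: (-141/25, 37/25) → (1507/325, -1149/325)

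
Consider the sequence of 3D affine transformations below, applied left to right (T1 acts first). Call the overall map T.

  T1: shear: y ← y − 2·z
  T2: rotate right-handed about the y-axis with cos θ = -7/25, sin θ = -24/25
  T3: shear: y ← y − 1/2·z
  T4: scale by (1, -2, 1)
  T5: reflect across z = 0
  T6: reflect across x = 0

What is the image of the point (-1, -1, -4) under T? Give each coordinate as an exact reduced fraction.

T(p) = (-103/25, -346/25, -4/25)

T1 shear: y ← y − 2·z: (-1, -1, -4) → (-1, 7, -4)
T2 rotate right-handed about the y-axis with cos θ = -7/25, sin θ = -24/25: (-1, 7, -4) → (103/25, 7, 4/25)
T3 shear: y ← y − 1/2·z: (103/25, 7, 4/25) → (103/25, 173/25, 4/25)
T4 scale by (1, -2, 1): (103/25, 173/25, 4/25) → (103/25, -346/25, 4/25)
T5 reflect across z = 0: (103/25, -346/25, 4/25) → (103/25, -346/25, -4/25)
T6 reflect across x = 0: (103/25, -346/25, -4/25) → (-103/25, -346/25, -4/25)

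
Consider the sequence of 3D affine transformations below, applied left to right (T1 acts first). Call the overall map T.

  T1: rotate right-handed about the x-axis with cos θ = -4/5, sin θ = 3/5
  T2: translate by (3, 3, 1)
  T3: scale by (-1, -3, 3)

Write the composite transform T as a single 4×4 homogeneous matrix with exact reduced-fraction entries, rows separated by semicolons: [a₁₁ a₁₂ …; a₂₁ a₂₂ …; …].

T1 = [1 0 0 0; 0 -4/5 -3/5 0; 0 3/5 -4/5 0; 0 0 0 1]
T2·T1 = [1 0 0 3; 0 -4/5 -3/5 3; 0 3/5 -4/5 1; 0 0 0 1]
T3·…·T1 = [-1 0 0 -3; 0 12/5 9/5 -9; 0 9/5 -12/5 3; 0 0 0 1]

T = [-1 0 0 -3; 0 12/5 9/5 -9; 0 9/5 -12/5 3; 0 0 0 1]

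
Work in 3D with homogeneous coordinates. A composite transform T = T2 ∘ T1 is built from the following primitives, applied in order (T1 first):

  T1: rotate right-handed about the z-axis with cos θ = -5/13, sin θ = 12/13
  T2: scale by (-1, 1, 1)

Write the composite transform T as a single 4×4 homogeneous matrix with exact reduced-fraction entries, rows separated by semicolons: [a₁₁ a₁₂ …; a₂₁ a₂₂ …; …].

T = [5/13 12/13 0 0; 12/13 -5/13 0 0; 0 0 1 0; 0 0 0 1]

T1 = [-5/13 -12/13 0 0; 12/13 -5/13 0 0; 0 0 1 0; 0 0 0 1]
T2·T1 = [5/13 12/13 0 0; 12/13 -5/13 0 0; 0 0 1 0; 0 0 0 1]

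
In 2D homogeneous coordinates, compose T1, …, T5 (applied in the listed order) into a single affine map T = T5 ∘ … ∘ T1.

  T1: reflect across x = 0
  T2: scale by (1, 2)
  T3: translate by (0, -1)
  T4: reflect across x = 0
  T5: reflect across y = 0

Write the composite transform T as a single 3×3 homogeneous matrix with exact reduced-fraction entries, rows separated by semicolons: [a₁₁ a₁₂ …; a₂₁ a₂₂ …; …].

T1 = [-1 0 0; 0 1 0; 0 0 1]
T2·T1 = [-1 0 0; 0 2 0; 0 0 1]
T3·…·T1 = [-1 0 0; 0 2 -1; 0 0 1]
T4·…·T1 = [1 0 0; 0 2 -1; 0 0 1]
T5·…·T1 = [1 0 0; 0 -2 1; 0 0 1]

T = [1 0 0; 0 -2 1; 0 0 1]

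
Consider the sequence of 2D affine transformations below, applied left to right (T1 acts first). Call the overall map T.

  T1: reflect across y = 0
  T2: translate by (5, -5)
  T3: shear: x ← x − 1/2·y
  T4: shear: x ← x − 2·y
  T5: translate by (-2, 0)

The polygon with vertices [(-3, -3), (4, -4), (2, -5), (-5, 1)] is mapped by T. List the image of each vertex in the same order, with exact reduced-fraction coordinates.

image vertices: (5, -2), (19/2, -1), (5, 0), (13, -6)

T1 reflect across y = 0: (-3, -3) → (-3, 3); (4, -4) → (4, 4); (2, -5) → (2, 5); (-5, 1) → (-5, -1)
T2 translate by (5, -5): (-3, 3) → (2, -2); (4, 4) → (9, -1); (2, 5) → (7, 0); (-5, -1) → (0, -6)
T3 shear: x ← x − 1/2·y: (2, -2) → (3, -2); (9, -1) → (19/2, -1); (7, 0) → (7, 0); (0, -6) → (3, -6)
T4 shear: x ← x − 2·y: (3, -2) → (7, -2); (19/2, -1) → (23/2, -1); (7, 0) → (7, 0); (3, -6) → (15, -6)
T5 translate by (-2, 0): (7, -2) → (5, -2); (23/2, -1) → (19/2, -1); (7, 0) → (5, 0); (15, -6) → (13, -6)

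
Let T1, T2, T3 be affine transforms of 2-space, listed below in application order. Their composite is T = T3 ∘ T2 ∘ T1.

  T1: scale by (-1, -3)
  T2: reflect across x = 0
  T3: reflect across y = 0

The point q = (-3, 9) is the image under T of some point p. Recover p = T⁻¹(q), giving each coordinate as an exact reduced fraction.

p = (-3, 3)

T1 = [-1 0 0; 0 -3 0; 0 0 1]
T2·T1 = [1 0 0; 0 -3 0; 0 0 1]
T3·…·T1 = [1 0 0; 0 3 0; 0 0 1]
det M = 3; M⁻¹ = [1 0 0; 0 1/3 0; 0 0 1]
M⁻¹ · (-3, 9)ᵀ = (-3, 3)ᵀ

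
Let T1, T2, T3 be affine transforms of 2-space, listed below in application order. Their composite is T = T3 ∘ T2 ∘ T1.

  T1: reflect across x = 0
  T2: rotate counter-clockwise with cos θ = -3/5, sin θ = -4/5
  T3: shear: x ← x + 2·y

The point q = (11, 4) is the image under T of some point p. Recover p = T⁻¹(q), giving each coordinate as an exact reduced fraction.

p = (5, 0)

T1 = [-1 0 0; 0 1 0; 0 0 1]
T2·T1 = [3/5 4/5 0; 4/5 -3/5 0; 0 0 1]
T3·…·T1 = [11/5 -2/5 0; 4/5 -3/5 0; 0 0 1]
det M = -1; M⁻¹ = [3/5 -2/5 0; 4/5 -11/5 0; 0 0 1]
M⁻¹ · (11, 4)ᵀ = (5, 0)ᵀ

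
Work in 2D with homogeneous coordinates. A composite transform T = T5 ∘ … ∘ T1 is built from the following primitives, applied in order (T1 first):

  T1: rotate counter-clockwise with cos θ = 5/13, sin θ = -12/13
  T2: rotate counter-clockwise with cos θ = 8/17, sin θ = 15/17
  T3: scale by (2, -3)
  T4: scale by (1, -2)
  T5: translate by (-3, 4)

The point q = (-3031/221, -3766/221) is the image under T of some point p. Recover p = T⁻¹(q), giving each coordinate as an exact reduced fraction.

p = (-5, -4)

T1 = [5/13 12/13 0; -12/13 5/13 0; 0 0 1]
T2·T1 = [220/221 21/221 0; -21/221 220/221 0; 0 0 1]
T3·…·T1 = [440/221 42/221 0; 63/221 -660/221 0; 0 0 1]
T4·…·T1 = [440/221 42/221 0; -126/221 1320/221 0; 0 0 1]
T5·…·T1 = [440/221 42/221 -3; -126/221 1320/221 4; 0 0 1]
det M = 12; M⁻¹ = [110/221 -7/442 344/221; 21/442 110/663 -691/1326; 0 0 1]
M⁻¹ · (-3031/221, -3766/221)ᵀ = (-5, -4)ᵀ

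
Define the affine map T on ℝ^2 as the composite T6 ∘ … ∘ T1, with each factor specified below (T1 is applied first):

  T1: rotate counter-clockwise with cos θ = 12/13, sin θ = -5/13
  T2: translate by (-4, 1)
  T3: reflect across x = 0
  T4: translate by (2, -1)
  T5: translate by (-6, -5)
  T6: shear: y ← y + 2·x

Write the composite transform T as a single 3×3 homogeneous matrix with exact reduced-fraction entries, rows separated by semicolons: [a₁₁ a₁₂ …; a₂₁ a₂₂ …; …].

T1 = [12/13 5/13 0; -5/13 12/13 0; 0 0 1]
T2·T1 = [12/13 5/13 -4; -5/13 12/13 1; 0 0 1]
T3·…·T1 = [-12/13 -5/13 4; -5/13 12/13 1; 0 0 1]
T4·…·T1 = [-12/13 -5/13 6; -5/13 12/13 0; 0 0 1]
T5·…·T1 = [-12/13 -5/13 0; -5/13 12/13 -5; 0 0 1]
T6·…·T1 = [-12/13 -5/13 0; -29/13 2/13 -5; 0 0 1]

T = [-12/13 -5/13 0; -29/13 2/13 -5; 0 0 1]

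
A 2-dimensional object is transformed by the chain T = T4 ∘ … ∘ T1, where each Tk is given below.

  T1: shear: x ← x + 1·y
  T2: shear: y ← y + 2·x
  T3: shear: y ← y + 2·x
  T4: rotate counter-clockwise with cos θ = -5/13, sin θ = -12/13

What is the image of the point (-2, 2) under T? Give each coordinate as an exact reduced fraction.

T(p) = (24/13, -10/13)

T1 shear: x ← x + 1·y: (-2, 2) → (0, 2)
T2 shear: y ← y + 2·x: (0, 2) → (0, 2)
T3 shear: y ← y + 2·x: (0, 2) → (0, 2)
T4 rotate counter-clockwise with cos θ = -5/13, sin θ = -12/13: (0, 2) → (24/13, -10/13)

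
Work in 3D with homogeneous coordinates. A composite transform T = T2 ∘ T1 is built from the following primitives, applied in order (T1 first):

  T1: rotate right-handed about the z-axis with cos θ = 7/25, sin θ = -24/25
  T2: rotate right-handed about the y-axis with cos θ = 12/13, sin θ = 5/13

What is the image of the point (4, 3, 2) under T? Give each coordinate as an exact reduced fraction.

T(p) = (58/13, -3, 4/13)

T1 rotate right-handed about the z-axis with cos θ = 7/25, sin θ = -24/25: (4, 3, 2) → (4, -3, 2)
T2 rotate right-handed about the y-axis with cos θ = 12/13, sin θ = 5/13: (4, -3, 2) → (58/13, -3, 4/13)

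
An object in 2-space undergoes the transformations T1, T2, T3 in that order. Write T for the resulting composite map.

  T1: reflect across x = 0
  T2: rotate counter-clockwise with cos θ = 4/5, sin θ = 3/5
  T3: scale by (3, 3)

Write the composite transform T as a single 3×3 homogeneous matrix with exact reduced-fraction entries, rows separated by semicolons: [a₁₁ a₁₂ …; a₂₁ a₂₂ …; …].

T1 = [-1 0 0; 0 1 0; 0 0 1]
T2·T1 = [-4/5 -3/5 0; -3/5 4/5 0; 0 0 1]
T3·…·T1 = [-12/5 -9/5 0; -9/5 12/5 0; 0 0 1]

T = [-12/5 -9/5 0; -9/5 12/5 0; 0 0 1]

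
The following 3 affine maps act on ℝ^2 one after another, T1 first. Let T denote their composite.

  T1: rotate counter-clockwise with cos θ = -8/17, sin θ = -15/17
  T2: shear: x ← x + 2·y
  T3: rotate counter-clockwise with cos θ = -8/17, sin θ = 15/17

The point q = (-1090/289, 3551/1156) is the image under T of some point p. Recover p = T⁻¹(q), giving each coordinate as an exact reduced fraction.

T1 = [-8/17 15/17 0; -15/17 -8/17 0; 0 0 1]
T2·T1 = [-38/17 -1/17 0; -15/17 -8/17 0; 0 0 1]
T3·…·T1 = [529/289 128/289 0; -450/289 49/289 0; 0 0 1]
det M = 1; M⁻¹ = [49/289 -128/289 0; 450/289 529/289 0; 0 0 1]
M⁻¹ · (-1090/289, 3551/1156)ᵀ = (-2, -1/4)ᵀ

p = (-2, -1/4)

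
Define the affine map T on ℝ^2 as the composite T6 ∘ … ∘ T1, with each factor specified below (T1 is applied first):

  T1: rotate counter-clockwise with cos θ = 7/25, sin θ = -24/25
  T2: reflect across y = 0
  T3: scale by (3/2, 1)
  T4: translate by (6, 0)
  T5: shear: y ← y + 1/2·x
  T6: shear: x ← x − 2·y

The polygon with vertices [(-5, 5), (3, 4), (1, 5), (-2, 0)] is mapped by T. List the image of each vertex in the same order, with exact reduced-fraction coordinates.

T1 rotate counter-clockwise with cos θ = 7/25, sin θ = -24/25: (-5, 5) → (17/5, 31/5); (3, 4) → (117/25, -44/25); (1, 5) → (127/25, 11/25); (-2, 0) → (-14/25, 48/25)
T2 reflect across y = 0: (17/5, 31/5) → (17/5, -31/5); (117/25, -44/25) → (117/25, 44/25); (127/25, 11/25) → (127/25, -11/25); (-14/25, 48/25) → (-14/25, -48/25)
T3 scale by (3/2, 1): (17/5, -31/5) → (51/10, -31/5); (117/25, 44/25) → (351/50, 44/25); (127/25, -11/25) → (381/50, -11/25); (-14/25, -48/25) → (-21/25, -48/25)
T4 translate by (6, 0): (51/10, -31/5) → (111/10, -31/5); (351/50, 44/25) → (651/50, 44/25); (381/50, -11/25) → (681/50, -11/25); (-21/25, -48/25) → (129/25, -48/25)
T5 shear: y ← y + 1/2·x: (111/10, -31/5) → (111/10, -13/20); (651/50, 44/25) → (651/50, 827/100); (681/50, -11/25) → (681/50, 637/100); (129/25, -48/25) → (129/25, 33/50)
T6 shear: x ← x − 2·y: (111/10, -13/20) → (62/5, -13/20); (651/50, 827/100) → (-88/25, 827/100); (681/50, 637/100) → (22/25, 637/100); (129/25, 33/50) → (96/25, 33/50)

image vertices: (62/5, -13/20), (-88/25, 827/100), (22/25, 637/100), (96/25, 33/50)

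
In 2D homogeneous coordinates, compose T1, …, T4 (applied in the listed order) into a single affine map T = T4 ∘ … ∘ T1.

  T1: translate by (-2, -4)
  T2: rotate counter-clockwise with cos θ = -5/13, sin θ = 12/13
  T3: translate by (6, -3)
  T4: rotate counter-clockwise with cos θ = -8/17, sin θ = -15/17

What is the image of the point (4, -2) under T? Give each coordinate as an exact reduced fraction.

T(p) = (-895/221, -2220/221)

T1 translate by (-2, -4): (4, -2) → (2, -6)
T2 rotate counter-clockwise with cos θ = -5/13, sin θ = 12/13: (2, -6) → (62/13, 54/13)
T3 translate by (6, -3): (62/13, 54/13) → (140/13, 15/13)
T4 rotate counter-clockwise with cos θ = -8/17, sin θ = -15/17: (140/13, 15/13) → (-895/221, -2220/221)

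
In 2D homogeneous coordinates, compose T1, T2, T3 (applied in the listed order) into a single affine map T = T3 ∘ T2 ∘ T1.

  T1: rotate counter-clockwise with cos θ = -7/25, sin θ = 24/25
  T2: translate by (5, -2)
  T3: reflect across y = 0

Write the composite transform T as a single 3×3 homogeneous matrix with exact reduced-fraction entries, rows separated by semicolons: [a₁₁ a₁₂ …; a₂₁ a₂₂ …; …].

T = [-7/25 -24/25 5; -24/25 7/25 2; 0 0 1]

T1 = [-7/25 -24/25 0; 24/25 -7/25 0; 0 0 1]
T2·T1 = [-7/25 -24/25 5; 24/25 -7/25 -2; 0 0 1]
T3·…·T1 = [-7/25 -24/25 5; -24/25 7/25 2; 0 0 1]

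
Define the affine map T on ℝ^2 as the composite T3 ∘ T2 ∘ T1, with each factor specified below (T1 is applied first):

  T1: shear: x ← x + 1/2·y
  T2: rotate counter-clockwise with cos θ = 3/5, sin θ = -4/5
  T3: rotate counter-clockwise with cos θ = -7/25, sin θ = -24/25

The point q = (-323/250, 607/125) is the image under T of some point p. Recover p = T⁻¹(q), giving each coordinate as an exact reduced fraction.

p = (2, -5)

T1 = [1 1/2 0; 0 1 0; 0 0 1]
T2·T1 = [3/5 11/10 0; -4/5 1/5 0; 0 0 1]
T3·…·T1 = [-117/125 -29/250 0; -44/125 -139/125 0; 0 0 1]
det M = 1; M⁻¹ = [-139/125 29/250 0; 44/125 -117/125 0; 0 0 1]
M⁻¹ · (-323/250, 607/125)ᵀ = (2, -5)ᵀ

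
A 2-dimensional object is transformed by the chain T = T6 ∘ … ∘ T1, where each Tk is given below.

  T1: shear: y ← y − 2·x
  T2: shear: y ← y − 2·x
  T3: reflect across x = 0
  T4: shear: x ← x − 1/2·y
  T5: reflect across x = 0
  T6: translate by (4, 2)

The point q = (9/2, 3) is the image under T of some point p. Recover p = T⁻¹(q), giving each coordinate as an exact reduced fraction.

T1 = [1 0 0; -2 1 0; 0 0 1]
T2·T1 = [1 0 0; -4 1 0; 0 0 1]
T3·…·T1 = [-1 0 0; -4 1 0; 0 0 1]
T4·…·T1 = [1 -1/2 0; -4 1 0; 0 0 1]
T5·…·T1 = [-1 1/2 0; -4 1 0; 0 0 1]
T6·…·T1 = [-1 1/2 4; -4 1 2; 0 0 1]
det M = 1; M⁻¹ = [1 -1/2 -3; 4 -1 -14; 0 0 1]
M⁻¹ · (9/2, 3)ᵀ = (0, 1)ᵀ

p = (0, 1)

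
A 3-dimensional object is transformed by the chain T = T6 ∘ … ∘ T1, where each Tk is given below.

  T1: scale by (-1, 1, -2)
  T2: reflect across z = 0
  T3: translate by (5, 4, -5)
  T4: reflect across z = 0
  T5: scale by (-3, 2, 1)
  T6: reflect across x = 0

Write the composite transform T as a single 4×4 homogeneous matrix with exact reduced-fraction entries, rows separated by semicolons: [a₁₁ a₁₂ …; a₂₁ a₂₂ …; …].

T = [-3 0 0 15; 0 2 0 8; 0 0 -2 5; 0 0 0 1]

T1 = [-1 0 0 0; 0 1 0 0; 0 0 -2 0; 0 0 0 1]
T2·T1 = [-1 0 0 0; 0 1 0 0; 0 0 2 0; 0 0 0 1]
T3·…·T1 = [-1 0 0 5; 0 1 0 4; 0 0 2 -5; 0 0 0 1]
T4·…·T1 = [-1 0 0 5; 0 1 0 4; 0 0 -2 5; 0 0 0 1]
T5·…·T1 = [3 0 0 -15; 0 2 0 8; 0 0 -2 5; 0 0 0 1]
T6·…·T1 = [-3 0 0 15; 0 2 0 8; 0 0 -2 5; 0 0 0 1]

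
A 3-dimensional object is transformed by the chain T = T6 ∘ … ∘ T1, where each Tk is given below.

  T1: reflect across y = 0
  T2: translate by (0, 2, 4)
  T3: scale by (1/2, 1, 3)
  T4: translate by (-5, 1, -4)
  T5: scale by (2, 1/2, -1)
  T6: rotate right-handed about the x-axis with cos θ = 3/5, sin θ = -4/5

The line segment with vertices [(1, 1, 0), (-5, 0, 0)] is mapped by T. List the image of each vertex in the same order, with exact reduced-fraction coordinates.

image vertices: (-9, -29/5, -28/5), (-15, -11/2, -6)

T1 reflect across y = 0: (1, 1, 0) → (1, -1, 0); (-5, 0, 0) → (-5, 0, 0)
T2 translate by (0, 2, 4): (1, -1, 0) → (1, 1, 4); (-5, 0, 0) → (-5, 2, 4)
T3 scale by (1/2, 1, 3): (1, 1, 4) → (1/2, 1, 12); (-5, 2, 4) → (-5/2, 2, 12)
T4 translate by (-5, 1, -4): (1/2, 1, 12) → (-9/2, 2, 8); (-5/2, 2, 12) → (-15/2, 3, 8)
T5 scale by (2, 1/2, -1): (-9/2, 2, 8) → (-9, 1, -8); (-15/2, 3, 8) → (-15, 3/2, -8)
T6 rotate right-handed about the x-axis with cos θ = 3/5, sin θ = -4/5: (-9, 1, -8) → (-9, -29/5, -28/5); (-15, 3/2, -8) → (-15, -11/2, -6)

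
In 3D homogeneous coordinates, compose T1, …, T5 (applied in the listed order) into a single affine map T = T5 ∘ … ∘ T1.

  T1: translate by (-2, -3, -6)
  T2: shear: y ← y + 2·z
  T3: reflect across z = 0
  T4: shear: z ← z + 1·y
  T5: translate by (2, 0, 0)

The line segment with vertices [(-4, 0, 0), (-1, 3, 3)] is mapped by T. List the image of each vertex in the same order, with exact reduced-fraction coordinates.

image vertices: (-4, -15, -9), (-1, -6, -3)

T1 translate by (-2, -3, -6): (-4, 0, 0) → (-6, -3, -6); (-1, 3, 3) → (-3, 0, -3)
T2 shear: y ← y + 2·z: (-6, -3, -6) → (-6, -15, -6); (-3, 0, -3) → (-3, -6, -3)
T3 reflect across z = 0: (-6, -15, -6) → (-6, -15, 6); (-3, -6, -3) → (-3, -6, 3)
T4 shear: z ← z + 1·y: (-6, -15, 6) → (-6, -15, -9); (-3, -6, 3) → (-3, -6, -3)
T5 translate by (2, 0, 0): (-6, -15, -9) → (-4, -15, -9); (-3, -6, -3) → (-1, -6, -3)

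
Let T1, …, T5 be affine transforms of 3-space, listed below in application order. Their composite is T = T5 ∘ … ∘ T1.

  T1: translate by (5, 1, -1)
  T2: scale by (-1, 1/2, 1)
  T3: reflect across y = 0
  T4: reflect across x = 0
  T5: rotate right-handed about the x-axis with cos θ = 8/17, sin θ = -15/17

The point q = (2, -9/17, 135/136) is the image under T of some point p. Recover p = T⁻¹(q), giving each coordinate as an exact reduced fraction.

T1 = [1 0 0 5; 0 1 0 1; 0 0 1 -1; 0 0 0 1]
T2·T1 = [-1 0 0 -5; 0 1/2 0 1/2; 0 0 1 -1; 0 0 0 1]
T3·…·T1 = [-1 0 0 -5; 0 -1/2 0 -1/2; 0 0 1 -1; 0 0 0 1]
T4·…·T1 = [1 0 0 5; 0 -1/2 0 -1/2; 0 0 1 -1; 0 0 0 1]
T5·…·T1 = [1 0 0 5; 0 -4/17 15/17 -19/17; 0 15/34 8/17 -1/34; 0 0 0 1]
det M = -1/2; M⁻¹ = [1 0 0 -5; 0 -16/17 30/17 -1; 0 15/17 8/17 1; 0 0 0 1]
M⁻¹ · (2, -9/17, 135/136)ᵀ = (-3, 5/4, 1)ᵀ

p = (-3, 5/4, 1)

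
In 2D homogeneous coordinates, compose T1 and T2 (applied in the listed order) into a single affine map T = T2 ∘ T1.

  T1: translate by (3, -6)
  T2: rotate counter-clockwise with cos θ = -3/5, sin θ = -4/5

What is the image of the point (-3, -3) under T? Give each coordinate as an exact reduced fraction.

T(p) = (-36/5, 27/5)

T1 translate by (3, -6): (-3, -3) → (0, -9)
T2 rotate counter-clockwise with cos θ = -3/5, sin θ = -4/5: (0, -9) → (-36/5, 27/5)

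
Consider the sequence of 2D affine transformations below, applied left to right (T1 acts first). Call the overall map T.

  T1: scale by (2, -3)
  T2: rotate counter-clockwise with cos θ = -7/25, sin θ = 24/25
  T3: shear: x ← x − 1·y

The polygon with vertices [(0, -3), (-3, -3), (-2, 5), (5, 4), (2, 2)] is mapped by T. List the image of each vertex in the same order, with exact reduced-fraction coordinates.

T1 scale by (2, -3): (0, -3) → (0, 9); (-3, -3) → (-6, 9); (-2, 5) → (-4, -15); (5, 4) → (10, -12); (2, 2) → (4, -6)
T2 rotate counter-clockwise with cos θ = -7/25, sin θ = 24/25: (0, 9) → (-216/25, -63/25); (-6, 9) → (-174/25, -207/25); (-4, -15) → (388/25, 9/25); (10, -12) → (218/25, 324/25); (4, -6) → (116/25, 138/25)
T3 shear: x ← x − 1·y: (-216/25, -63/25) → (-153/25, -63/25); (-174/25, -207/25) → (33/25, -207/25); (388/25, 9/25) → (379/25, 9/25); (218/25, 324/25) → (-106/25, 324/25); (116/25, 138/25) → (-22/25, 138/25)

image vertices: (-153/25, -63/25), (33/25, -207/25), (379/25, 9/25), (-106/25, 324/25), (-22/25, 138/25)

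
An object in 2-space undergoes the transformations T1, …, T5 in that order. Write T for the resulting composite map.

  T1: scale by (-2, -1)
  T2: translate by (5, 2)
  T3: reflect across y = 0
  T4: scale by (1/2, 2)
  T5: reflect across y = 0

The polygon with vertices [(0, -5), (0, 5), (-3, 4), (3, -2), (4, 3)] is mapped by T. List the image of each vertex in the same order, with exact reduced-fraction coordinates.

T1 scale by (-2, -1): (0, -5) → (0, 5); (0, 5) → (0, -5); (-3, 4) → (6, -4); (3, -2) → (-6, 2); (4, 3) → (-8, -3)
T2 translate by (5, 2): (0, 5) → (5, 7); (0, -5) → (5, -3); (6, -4) → (11, -2); (-6, 2) → (-1, 4); (-8, -3) → (-3, -1)
T3 reflect across y = 0: (5, 7) → (5, -7); (5, -3) → (5, 3); (11, -2) → (11, 2); (-1, 4) → (-1, -4); (-3, -1) → (-3, 1)
T4 scale by (1/2, 2): (5, -7) → (5/2, -14); (5, 3) → (5/2, 6); (11, 2) → (11/2, 4); (-1, -4) → (-1/2, -8); (-3, 1) → (-3/2, 2)
T5 reflect across y = 0: (5/2, -14) → (5/2, 14); (5/2, 6) → (5/2, -6); (11/2, 4) → (11/2, -4); (-1/2, -8) → (-1/2, 8); (-3/2, 2) → (-3/2, -2)

image vertices: (5/2, 14), (5/2, -6), (11/2, -4), (-1/2, 8), (-3/2, -2)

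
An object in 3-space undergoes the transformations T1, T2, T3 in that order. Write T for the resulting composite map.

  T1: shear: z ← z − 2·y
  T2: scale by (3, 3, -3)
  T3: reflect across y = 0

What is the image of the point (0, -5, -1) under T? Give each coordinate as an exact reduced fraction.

T1 shear: z ← z − 2·y: (0, -5, -1) → (0, -5, 9)
T2 scale by (3, 3, -3): (0, -5, 9) → (0, -15, -27)
T3 reflect across y = 0: (0, -15, -27) → (0, 15, -27)

T(p) = (0, 15, -27)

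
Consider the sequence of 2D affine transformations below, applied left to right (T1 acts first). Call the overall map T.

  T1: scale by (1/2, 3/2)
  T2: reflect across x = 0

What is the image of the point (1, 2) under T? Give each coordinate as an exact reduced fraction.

T(p) = (-1/2, 3)

T1 scale by (1/2, 3/2): (1, 2) → (1/2, 3)
T2 reflect across x = 0: (1/2, 3) → (-1/2, 3)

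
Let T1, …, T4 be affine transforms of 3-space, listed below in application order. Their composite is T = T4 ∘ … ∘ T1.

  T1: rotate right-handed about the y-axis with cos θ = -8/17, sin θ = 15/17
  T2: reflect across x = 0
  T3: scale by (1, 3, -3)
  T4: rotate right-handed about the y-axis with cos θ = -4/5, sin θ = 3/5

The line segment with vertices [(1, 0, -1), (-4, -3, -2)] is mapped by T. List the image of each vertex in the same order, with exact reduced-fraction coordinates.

T1 rotate right-handed about the y-axis with cos θ = -8/17, sin θ = 15/17: (1, 0, -1) → (-23/17, 0, -7/17); (-4, -3, -2) → (2/17, -3, 76/17)
T2 reflect across x = 0: (-23/17, 0, -7/17) → (23/17, 0, -7/17); (2/17, -3, 76/17) → (-2/17, -3, 76/17)
T3 scale by (1, 3, -3): (23/17, 0, -7/17) → (23/17, 0, 21/17); (-2/17, -3, 76/17) → (-2/17, -9, -228/17)
T4 rotate right-handed about the y-axis with cos θ = -4/5, sin θ = 3/5: (23/17, 0, 21/17) → (-29/85, 0, -9/5); (-2/17, -9, -228/17) → (-676/85, -9, 54/5)

image vertices: (-29/85, 0, -9/5), (-676/85, -9, 54/5)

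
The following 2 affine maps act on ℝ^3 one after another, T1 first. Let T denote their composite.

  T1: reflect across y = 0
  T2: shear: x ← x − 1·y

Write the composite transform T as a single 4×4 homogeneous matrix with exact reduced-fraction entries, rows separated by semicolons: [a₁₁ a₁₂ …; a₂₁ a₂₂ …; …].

T = [1 1 0 0; 0 -1 0 0; 0 0 1 0; 0 0 0 1]

T1 = [1 0 0 0; 0 -1 0 0; 0 0 1 0; 0 0 0 1]
T2·T1 = [1 1 0 0; 0 -1 0 0; 0 0 1 0; 0 0 0 1]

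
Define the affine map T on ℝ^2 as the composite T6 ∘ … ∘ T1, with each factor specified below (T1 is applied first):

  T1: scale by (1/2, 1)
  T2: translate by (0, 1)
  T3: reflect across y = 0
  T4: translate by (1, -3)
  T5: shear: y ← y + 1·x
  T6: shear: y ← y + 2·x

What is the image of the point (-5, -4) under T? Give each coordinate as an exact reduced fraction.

T(p) = (-3/2, -9/2)

T1 scale by (1/2, 1): (-5, -4) → (-5/2, -4)
T2 translate by (0, 1): (-5/2, -4) → (-5/2, -3)
T3 reflect across y = 0: (-5/2, -3) → (-5/2, 3)
T4 translate by (1, -3): (-5/2, 3) → (-3/2, 0)
T5 shear: y ← y + 1·x: (-3/2, 0) → (-3/2, -3/2)
T6 shear: y ← y + 2·x: (-3/2, -3/2) → (-3/2, -9/2)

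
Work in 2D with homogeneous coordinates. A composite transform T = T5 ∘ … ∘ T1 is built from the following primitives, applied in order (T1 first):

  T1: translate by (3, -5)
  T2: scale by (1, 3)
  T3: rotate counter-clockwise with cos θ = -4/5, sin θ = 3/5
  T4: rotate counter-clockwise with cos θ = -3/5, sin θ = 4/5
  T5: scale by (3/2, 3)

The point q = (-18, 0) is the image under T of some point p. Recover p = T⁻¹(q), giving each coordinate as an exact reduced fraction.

T1 = [1 0 3; 0 1 -5; 0 0 1]
T2·T1 = [1 0 3; 0 3 -15; 0 0 1]
T3·…·T1 = [-4/5 -9/5 33/5; 3/5 -12/5 69/5; 0 0 1]
T4·…·T1 = [0 3 -15; -1 0 -3; 0 0 1]
T5·…·T1 = [0 9/2 -45/2; -3 0 -9; 0 0 1]
det M = 27/2; M⁻¹ = [0 -1/3 -3; 2/9 0 5; 0 0 1]
M⁻¹ · (-18, 0)ᵀ = (-3, 1)ᵀ

p = (-3, 1)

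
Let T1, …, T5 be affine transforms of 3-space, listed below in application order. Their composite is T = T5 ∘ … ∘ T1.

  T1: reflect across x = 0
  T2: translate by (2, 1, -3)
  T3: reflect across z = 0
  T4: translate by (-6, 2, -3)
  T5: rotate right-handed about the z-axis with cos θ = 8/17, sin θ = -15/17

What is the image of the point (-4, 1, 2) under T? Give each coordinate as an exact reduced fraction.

T(p) = (60/17, 32/17, -2)

T1 reflect across x = 0: (-4, 1, 2) → (4, 1, 2)
T2 translate by (2, 1, -3): (4, 1, 2) → (6, 2, -1)
T3 reflect across z = 0: (6, 2, -1) → (6, 2, 1)
T4 translate by (-6, 2, -3): (6, 2, 1) → (0, 4, -2)
T5 rotate right-handed about the z-axis with cos θ = 8/17, sin θ = -15/17: (0, 4, -2) → (60/17, 32/17, -2)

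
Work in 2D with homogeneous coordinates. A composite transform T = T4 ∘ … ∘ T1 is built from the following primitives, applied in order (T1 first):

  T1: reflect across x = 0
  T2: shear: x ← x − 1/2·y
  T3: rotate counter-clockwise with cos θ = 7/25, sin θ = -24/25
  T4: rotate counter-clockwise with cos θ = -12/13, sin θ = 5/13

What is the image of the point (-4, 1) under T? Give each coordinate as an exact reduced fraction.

T(p) = (-197/325, 2333/650)

T1 reflect across x = 0: (-4, 1) → (4, 1)
T2 shear: x ← x − 1/2·y: (4, 1) → (7/2, 1)
T3 rotate counter-clockwise with cos θ = 7/25, sin θ = -24/25: (7/2, 1) → (97/50, -77/25)
T4 rotate counter-clockwise with cos θ = -12/13, sin θ = 5/13: (97/50, -77/25) → (-197/325, 2333/650)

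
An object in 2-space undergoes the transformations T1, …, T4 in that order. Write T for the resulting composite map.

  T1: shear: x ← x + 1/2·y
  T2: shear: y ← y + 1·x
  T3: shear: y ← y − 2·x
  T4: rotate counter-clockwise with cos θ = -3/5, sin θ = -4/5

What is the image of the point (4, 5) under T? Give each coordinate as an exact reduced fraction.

T1 shear: x ← x + 1/2·y: (4, 5) → (13/2, 5)
T2 shear: y ← y + 1·x: (13/2, 5) → (13/2, 23/2)
T3 shear: y ← y − 2·x: (13/2, 23/2) → (13/2, -3/2)
T4 rotate counter-clockwise with cos θ = -3/5, sin θ = -4/5: (13/2, -3/2) → (-51/10, -43/10)

T(p) = (-51/10, -43/10)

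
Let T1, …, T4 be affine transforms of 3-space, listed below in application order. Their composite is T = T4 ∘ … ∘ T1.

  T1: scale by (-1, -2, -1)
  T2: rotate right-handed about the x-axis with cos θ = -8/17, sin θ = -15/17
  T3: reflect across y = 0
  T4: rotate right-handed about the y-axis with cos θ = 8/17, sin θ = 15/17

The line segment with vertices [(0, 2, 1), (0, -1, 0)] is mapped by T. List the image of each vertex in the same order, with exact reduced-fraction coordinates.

T1 scale by (-1, -2, -1): (0, 2, 1) → (0, -4, -1); (0, -1, 0) → (0, 2, 0)
T2 rotate right-handed about the x-axis with cos θ = -8/17, sin θ = -15/17: (0, -4, -1) → (0, 1, 4); (0, 2, 0) → (0, -16/17, -30/17)
T3 reflect across y = 0: (0, 1, 4) → (0, -1, 4); (0, -16/17, -30/17) → (0, 16/17, -30/17)
T4 rotate right-handed about the y-axis with cos θ = 8/17, sin θ = 15/17: (0, -1, 4) → (60/17, -1, 32/17); (0, 16/17, -30/17) → (-450/289, 16/17, -240/289)

image vertices: (60/17, -1, 32/17), (-450/289, 16/17, -240/289)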